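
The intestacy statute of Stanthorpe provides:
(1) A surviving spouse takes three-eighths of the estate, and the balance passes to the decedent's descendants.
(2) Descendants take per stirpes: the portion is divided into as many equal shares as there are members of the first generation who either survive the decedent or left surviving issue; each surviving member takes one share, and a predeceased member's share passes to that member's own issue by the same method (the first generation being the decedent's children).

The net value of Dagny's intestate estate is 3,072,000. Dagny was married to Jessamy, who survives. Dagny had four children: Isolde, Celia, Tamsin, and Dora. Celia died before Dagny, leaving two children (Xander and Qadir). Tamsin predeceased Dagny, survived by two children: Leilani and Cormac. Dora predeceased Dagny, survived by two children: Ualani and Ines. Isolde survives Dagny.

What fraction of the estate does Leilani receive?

Leilani receives 5/64 of the estate.

Jessamy takes three-eighths of 3,072,000 = 1,152,000. The remaining 1,920,000 passes to the descendants.
The descendants' portion (1,920,000) is divided into 4 shares of 480,000: Isolde takes 480,000; Celia's 480,000 share passes to Celia's issue; Tamsin's 480,000 share passes to Tamsin's issue; Dora's 480,000 share passes to Dora's issue.
Celia's share (480,000) is divided into 2 shares of 240,000: Xander and Qadir each take 240,000.
Tamsin's share (480,000) is divided into 2 shares of 240,000: Leilani and Cormac each take 240,000.
Dora's share (480,000) is divided into 2 shares of 240,000: Ualani and Ines each take 240,000.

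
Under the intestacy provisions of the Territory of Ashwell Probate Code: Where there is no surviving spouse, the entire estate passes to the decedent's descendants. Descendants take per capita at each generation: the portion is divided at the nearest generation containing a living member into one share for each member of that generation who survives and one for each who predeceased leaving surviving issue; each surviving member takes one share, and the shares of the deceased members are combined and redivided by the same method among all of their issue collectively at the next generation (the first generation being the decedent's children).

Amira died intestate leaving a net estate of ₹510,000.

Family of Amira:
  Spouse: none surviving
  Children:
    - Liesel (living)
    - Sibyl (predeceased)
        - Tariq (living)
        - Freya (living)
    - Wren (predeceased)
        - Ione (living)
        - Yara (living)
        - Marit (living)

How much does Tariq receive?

The entire ₹510,000 passes to the descendants.
That amount (₹510,000) is divided at the children's generation into 3 shares of ₹170,000. Liesel takes ₹170,000. The 2 shares of the deceased (Sibyl and Wren) are combined into a pool of ₹340,000.
That pool (₹340,000) is divided at the grandchildren's generation equally among Tariq, Freya, Ione, Yara, and Marit: ₹68,000 each.

Tariq receives ₹68,000.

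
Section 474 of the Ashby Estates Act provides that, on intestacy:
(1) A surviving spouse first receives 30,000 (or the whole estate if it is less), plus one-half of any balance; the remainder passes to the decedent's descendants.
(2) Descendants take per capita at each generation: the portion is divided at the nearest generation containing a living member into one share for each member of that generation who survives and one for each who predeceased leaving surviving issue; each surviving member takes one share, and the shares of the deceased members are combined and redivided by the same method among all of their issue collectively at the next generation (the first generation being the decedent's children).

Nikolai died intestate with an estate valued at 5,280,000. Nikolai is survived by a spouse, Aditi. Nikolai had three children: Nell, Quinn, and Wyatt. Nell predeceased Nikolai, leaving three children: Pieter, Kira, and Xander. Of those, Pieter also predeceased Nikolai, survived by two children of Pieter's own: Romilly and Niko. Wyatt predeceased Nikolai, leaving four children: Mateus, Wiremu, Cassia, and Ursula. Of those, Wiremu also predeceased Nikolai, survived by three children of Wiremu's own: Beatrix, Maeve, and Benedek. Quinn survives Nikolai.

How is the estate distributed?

Aditi: 2,655,000; Romilly: 100,000; Niko: 100,000; Kira: 250,000; Xander: 250,000; Quinn: 875,000; Mateus: 250,000; Beatrix: 100,000; Maeve: 100,000; Benedek: 100,000; Cassia: 250,000; Ursula: 250,000

Aditi first takes 30,000, leaving a balance of 5,250,000. Aditi then takes one-half of the balance (2,625,000), for a total of 2,655,000. The remaining 2,625,000 passes to the descendants.
The descendants' portion (2,625,000) is divided at the children's generation into 3 shares of 875,000. Quinn takes 875,000. The 2 shares of the deceased (Nell and Wyatt) are combined into a pool of 1,750,000.
That pool (1,750,000) is divided at the grandchildren's generation into 7 shares of 250,000. Kira, Xander, Mateus, Cassia, and Ursula each take 250,000. The 2 shares of the deceased (Pieter and Wiremu) are combined into a pool of 500,000.
That pool (500,000) is divided at the great-grandchildren's generation equally among Romilly, Niko, Beatrix, Maeve, and Benedek: 100,000 each.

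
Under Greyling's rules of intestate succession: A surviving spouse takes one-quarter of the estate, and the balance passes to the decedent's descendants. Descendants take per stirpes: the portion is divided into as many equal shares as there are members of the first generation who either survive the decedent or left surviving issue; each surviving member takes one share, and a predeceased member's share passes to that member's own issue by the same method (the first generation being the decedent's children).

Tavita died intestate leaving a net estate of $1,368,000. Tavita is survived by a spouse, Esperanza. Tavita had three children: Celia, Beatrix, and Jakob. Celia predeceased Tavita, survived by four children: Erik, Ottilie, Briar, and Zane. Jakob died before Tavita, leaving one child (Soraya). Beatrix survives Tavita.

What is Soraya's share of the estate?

Soraya receives $342,000.

Esperanza takes one-quarter of $1,368,000 = $342,000. The remaining $1,026,000 passes to the descendants.
The descendants' portion ($1,026,000) is divided into 3 shares of $342,000: Beatrix takes $342,000; Celia's $342,000 share passes to Celia's issue; Jakob's $342,000 share passes to Jakob's issue.
Celia's share ($342,000) is divided into 4 shares of $85,500: Erik, Ottilie, Briar, and Zane each take $85,500.
Jakob's share ($342,000) passes entirely to Soraya.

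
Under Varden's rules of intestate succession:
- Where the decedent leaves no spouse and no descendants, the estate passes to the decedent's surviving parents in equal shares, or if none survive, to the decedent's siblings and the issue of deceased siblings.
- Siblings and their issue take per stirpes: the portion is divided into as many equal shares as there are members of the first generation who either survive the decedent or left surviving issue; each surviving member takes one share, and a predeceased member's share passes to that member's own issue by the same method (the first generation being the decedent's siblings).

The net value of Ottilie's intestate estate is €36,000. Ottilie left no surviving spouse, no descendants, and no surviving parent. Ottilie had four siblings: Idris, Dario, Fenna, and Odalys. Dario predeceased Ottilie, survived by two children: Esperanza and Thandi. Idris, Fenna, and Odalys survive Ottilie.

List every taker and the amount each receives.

The entire €36,000 passes to the siblings and their issue.
That amount (€36,000) is divided into 4 shares of €9,000: Idris, Fenna, and Odalys each take €9,000; Dario's €9,000 share passes to Dario's issue.
Dario's share (€9,000) is divided into 2 shares of €4,500: Esperanza and Thandi each take €4,500.

Idris: €9,000; Esperanza: €4,500; Thandi: €4,500; Fenna: €9,000; Odalys: €9,000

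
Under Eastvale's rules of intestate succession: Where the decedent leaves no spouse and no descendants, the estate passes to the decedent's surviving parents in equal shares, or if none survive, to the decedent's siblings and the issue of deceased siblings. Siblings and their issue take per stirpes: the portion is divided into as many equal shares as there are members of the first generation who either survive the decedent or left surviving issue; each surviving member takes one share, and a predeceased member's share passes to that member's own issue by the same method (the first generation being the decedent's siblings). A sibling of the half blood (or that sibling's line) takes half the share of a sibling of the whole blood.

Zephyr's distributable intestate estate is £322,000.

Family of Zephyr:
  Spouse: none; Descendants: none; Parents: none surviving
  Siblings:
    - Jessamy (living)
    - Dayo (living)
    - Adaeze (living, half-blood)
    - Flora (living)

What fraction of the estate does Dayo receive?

The entire £322,000 passes to the siblings and their issue.
Counting each half-blood sibling's line as half a unit, there are 7/2 units in £322,000, so one unit is £92,000. Whole-blood lines (Jessamy, Dayo, and Flora) take £92,000 each; half-blood lines (Adaeze) take £46,000 each.

Dayo receives 2/7 of the estate.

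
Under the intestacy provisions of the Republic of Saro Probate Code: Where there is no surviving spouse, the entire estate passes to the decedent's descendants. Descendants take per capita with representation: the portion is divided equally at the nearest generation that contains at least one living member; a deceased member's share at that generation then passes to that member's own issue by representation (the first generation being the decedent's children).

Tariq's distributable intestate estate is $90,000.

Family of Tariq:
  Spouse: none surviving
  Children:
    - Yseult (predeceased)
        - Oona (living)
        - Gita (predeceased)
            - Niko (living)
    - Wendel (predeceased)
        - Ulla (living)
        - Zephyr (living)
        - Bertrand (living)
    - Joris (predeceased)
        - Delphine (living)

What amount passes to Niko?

The entire $90,000 passes to the descendants.
No child survives, so the initial division is made at the grandchildren's generation.
That amount ($90,000) is divided into 6 shares of $15,000: Oona, Ulla, Zephyr, Bertrand, and Delphine each take $15,000; Gita's $15,000 share passes to Gita's issue.
Gita's share ($15,000) passes entirely to Niko.

Niko receives $15,000.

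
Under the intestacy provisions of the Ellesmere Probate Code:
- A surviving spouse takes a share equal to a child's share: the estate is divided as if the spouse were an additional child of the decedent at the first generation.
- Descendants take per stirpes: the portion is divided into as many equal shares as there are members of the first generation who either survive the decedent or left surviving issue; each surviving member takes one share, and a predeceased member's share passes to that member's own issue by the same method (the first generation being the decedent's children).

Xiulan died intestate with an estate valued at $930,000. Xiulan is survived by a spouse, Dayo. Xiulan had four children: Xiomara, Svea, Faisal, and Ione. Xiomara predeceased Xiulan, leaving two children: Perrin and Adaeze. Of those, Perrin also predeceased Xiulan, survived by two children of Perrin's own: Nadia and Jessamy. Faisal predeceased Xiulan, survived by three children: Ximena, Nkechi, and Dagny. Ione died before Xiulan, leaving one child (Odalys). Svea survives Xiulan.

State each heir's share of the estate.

The spouse counts as an additional share at the children's level, so there are 5 primary shares of $186,000. Dayo takes one such share ($186,000).
The children's combined portion ($744,000) is divided into 4 shares of $186,000: Svea takes $186,000; Xiomara's $186,000 share passes to Xiomara's issue; Faisal's $186,000 share passes to Faisal's issue; Ione's $186,000 share passes to Ione's issue.
Xiomara's share ($186,000) is divided into 2 shares of $93,000: Adaeze takes $93,000; Perrin's $93,000 share passes to Perrin's issue.
Perrin's share ($93,000) is divided into 2 shares of $46,500: Nadia and Jessamy each take $46,500.
Faisal's share ($186,000) is divided into 3 shares of $62,000: Ximena, Nkechi, and Dagny each take $62,000.
Ione's share ($186,000) passes entirely to Odalys.

Dayo: $186,000; Nadia: $46,500; Jessamy: $46,500; Adaeze: $93,000; Svea: $186,000; Ximena: $62,000; Nkechi: $62,000; Dagny: $62,000; Odalys: $186,000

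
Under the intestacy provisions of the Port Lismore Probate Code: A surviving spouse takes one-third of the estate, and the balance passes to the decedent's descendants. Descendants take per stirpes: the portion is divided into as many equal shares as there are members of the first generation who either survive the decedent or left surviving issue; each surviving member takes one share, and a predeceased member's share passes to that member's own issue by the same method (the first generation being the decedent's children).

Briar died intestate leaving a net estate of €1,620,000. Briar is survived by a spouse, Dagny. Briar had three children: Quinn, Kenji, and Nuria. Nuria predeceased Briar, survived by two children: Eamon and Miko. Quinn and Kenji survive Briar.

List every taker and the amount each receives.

Dagny: €540,000; Quinn: €360,000; Kenji: €360,000; Eamon: €180,000; Miko: €180,000

Dagny takes one-third of €1,620,000 = €540,000. The remaining €1,080,000 passes to the descendants.
The descendants' portion (€1,080,000) is divided into 3 shares of €360,000: Quinn and Kenji each take €360,000; Nuria's €360,000 share passes to Nuria's issue.
Nuria's share (€360,000) is divided into 2 shares of €180,000: Eamon and Miko each take €180,000.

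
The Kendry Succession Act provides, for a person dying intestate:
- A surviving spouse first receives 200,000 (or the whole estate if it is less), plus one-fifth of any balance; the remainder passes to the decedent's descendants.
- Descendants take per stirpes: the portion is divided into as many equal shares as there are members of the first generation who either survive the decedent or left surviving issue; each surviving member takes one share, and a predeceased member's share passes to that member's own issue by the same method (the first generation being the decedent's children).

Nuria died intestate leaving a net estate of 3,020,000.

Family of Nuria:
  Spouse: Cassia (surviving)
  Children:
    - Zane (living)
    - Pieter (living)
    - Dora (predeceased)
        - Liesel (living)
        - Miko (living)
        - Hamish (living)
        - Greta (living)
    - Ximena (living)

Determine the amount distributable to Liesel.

Cassia first takes 200,000, leaving a balance of 2,820,000. Cassia then takes one-fifth of the balance (564,000), for a total of 764,000. The remaining 2,256,000 passes to the descendants.
The descendants' portion (2,256,000) is divided into 4 shares of 564,000: Zane, Pieter, and Ximena each take 564,000; Dora's 564,000 share passes to Dora's issue.
Dora's share (564,000) is divided into 4 shares of 141,000: Liesel, Miko, Hamish, and Greta each take 141,000.

Liesel receives 141,000.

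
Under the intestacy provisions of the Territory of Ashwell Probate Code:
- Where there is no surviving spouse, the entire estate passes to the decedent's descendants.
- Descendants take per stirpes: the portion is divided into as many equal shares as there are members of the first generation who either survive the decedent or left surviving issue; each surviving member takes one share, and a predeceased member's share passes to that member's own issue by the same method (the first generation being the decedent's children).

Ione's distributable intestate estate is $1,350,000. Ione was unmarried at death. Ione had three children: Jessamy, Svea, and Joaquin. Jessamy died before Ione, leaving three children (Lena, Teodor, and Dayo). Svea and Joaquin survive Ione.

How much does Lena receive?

The entire $1,350,000 passes to the descendants.
That amount ($1,350,000) is divided into 3 shares of $450,000: Svea and Joaquin each take $450,000; Jessamy's $450,000 share passes to Jessamy's issue.
Jessamy's share ($450,000) is divided into 3 shares of $150,000: Lena, Teodor, and Dayo each take $150,000.

Lena receives $150,000.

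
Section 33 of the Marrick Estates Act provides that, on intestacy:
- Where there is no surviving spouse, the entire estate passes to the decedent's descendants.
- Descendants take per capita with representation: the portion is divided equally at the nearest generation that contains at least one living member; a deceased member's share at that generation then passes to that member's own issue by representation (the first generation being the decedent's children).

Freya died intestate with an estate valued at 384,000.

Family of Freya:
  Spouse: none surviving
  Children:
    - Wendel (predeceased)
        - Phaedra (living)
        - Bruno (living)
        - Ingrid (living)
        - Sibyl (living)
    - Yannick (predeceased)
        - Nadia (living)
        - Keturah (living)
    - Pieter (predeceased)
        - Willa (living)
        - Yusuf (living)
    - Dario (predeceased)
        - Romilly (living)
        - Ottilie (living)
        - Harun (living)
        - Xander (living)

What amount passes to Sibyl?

The entire 384,000 passes to the descendants.
No child survives, so the initial division is made at the grandchildren's generation.
That amount (384,000) is divided into 12 shares of 32,000: Phaedra, Bruno, Ingrid, Sibyl, Nadia, Keturah, Willa, Yusuf, Romilly, Ottilie, Harun, and Xander each take 32,000.

Sibyl receives 32,000.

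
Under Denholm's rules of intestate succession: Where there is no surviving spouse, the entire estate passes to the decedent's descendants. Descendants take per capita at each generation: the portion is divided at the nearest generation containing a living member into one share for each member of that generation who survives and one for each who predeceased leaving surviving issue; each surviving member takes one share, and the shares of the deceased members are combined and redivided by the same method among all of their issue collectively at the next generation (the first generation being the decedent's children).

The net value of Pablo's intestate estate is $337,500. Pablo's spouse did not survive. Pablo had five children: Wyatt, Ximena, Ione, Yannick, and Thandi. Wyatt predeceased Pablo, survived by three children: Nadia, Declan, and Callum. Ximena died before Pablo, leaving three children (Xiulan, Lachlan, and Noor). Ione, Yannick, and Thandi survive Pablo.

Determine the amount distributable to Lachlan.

Lachlan receives $22,500.

The entire $337,500 passes to the descendants.
That amount ($337,500) is divided at the children's generation into 5 shares of $67,500. Ione, Yannick, and Thandi each take $67,500. The 2 shares of the deceased (Wyatt and Ximena) are combined into a pool of $135,000.
That pool ($135,000) is divided at the grandchildren's generation equally among Nadia, Declan, Callum, Xiulan, Lachlan, and Noor: $22,500 each.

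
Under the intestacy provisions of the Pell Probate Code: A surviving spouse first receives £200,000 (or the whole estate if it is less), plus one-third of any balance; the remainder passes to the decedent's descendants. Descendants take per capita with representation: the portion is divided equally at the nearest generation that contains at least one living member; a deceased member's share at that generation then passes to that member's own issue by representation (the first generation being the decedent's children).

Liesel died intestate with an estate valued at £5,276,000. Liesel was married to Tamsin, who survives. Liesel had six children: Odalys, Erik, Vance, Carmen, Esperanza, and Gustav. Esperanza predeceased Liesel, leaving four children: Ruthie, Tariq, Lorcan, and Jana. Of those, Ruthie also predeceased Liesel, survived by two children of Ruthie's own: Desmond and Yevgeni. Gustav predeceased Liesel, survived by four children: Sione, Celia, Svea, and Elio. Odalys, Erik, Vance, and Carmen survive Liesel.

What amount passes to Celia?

Tamsin first takes £200,000, leaving a balance of £5,076,000. Tamsin then takes one-third of the balance (£1,692,000), for a total of £1,892,000. The remaining £3,384,000 passes to the descendants.
The descendants' portion (£3,384,000) is divided into 6 shares of £564,000: Odalys, Erik, Vance, and Carmen each take £564,000; Esperanza's £564,000 share passes to Esperanza's issue; Gustav's £564,000 share passes to Gustav's issue.
Esperanza's share (£564,000) is divided into 4 shares of £141,000: Tariq, Lorcan, and Jana each take £141,000; Ruthie's £141,000 share passes to Ruthie's issue.
Ruthie's share (£141,000) is divided into 2 shares of £70,500: Desmond and Yevgeni each take £70,500.
Gustav's share (£564,000) is divided into 4 shares of £141,000: Sione, Celia, Svea, and Elio each take £141,000.

Celia receives £141,000.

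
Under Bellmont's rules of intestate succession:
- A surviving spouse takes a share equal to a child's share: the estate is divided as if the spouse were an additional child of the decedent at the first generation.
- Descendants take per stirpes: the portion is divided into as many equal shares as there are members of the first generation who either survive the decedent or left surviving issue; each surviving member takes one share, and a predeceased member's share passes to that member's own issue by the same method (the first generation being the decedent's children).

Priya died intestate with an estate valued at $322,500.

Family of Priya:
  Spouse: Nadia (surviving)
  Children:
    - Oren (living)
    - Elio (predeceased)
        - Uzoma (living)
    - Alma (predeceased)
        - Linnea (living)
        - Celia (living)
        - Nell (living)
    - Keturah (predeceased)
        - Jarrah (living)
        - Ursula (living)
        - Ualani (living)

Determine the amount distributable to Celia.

The spouse counts as an additional share at the children's level, so there are 5 primary shares of $64,500. Nadia takes one such share ($64,500).
The children's combined portion ($258,000) is divided into 4 shares of $64,500: Oren takes $64,500; Elio's $64,500 share passes to Elio's issue; Alma's $64,500 share passes to Alma's issue; Keturah's $64,500 share passes to Keturah's issue.
Elio's share ($64,500) passes entirely to Uzoma.
Alma's share ($64,500) is divided into 3 shares of $21,500: Linnea, Celia, and Nell each take $21,500.
Keturah's share ($64,500) is divided into 3 shares of $21,500: Jarrah, Ursula, and Ualani each take $21,500.

Celia receives $21,500.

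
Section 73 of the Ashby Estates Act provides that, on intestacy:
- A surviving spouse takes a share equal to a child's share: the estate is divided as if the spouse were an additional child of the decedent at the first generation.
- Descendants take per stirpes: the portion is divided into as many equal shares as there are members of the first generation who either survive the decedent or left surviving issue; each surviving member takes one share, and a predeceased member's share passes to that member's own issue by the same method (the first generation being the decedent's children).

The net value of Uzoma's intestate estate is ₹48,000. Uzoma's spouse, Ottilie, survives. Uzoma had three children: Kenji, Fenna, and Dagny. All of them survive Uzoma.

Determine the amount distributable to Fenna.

The spouse counts as an additional share at the children's level, so there are 4 primary shares of ₹12,000. Ottilie takes one such share (₹12,000).
The children's combined portion (₹36,000) is divided into 3 shares of ₹12,000: Kenji, Fenna, and Dagny each take ₹12,000.

Fenna receives ₹12,000.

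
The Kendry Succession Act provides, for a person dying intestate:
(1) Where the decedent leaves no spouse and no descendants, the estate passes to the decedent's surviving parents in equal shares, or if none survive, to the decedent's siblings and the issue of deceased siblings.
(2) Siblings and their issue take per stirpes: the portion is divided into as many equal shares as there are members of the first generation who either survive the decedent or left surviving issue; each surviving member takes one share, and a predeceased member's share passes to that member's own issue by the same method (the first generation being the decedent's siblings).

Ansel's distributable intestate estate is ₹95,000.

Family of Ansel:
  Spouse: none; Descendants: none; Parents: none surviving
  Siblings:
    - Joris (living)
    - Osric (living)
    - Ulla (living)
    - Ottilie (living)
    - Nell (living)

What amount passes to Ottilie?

Ottilie receives ₹19,000.

The entire ₹95,000 passes to the siblings and their issue.
That amount (₹95,000) is divided into 5 shares of ₹19,000: Joris, Osric, Ulla, Ottilie, and Nell each take ₹19,000.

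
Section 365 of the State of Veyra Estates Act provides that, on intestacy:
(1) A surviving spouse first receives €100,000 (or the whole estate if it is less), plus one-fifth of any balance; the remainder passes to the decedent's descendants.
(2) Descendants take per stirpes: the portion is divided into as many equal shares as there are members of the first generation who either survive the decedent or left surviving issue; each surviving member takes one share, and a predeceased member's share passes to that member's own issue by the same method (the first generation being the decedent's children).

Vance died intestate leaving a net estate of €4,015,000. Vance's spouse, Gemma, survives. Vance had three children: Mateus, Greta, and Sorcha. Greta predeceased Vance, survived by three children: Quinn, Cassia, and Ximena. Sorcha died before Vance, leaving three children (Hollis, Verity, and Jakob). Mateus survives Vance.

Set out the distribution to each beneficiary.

Gemma first takes €100,000, leaving a balance of €3,915,000. Gemma then takes one-fifth of the balance (€783,000), for a total of €883,000. The remaining €3,132,000 passes to the descendants.
The descendants' portion (€3,132,000) is divided into 3 shares of €1,044,000: Mateus takes €1,044,000; Greta's €1,044,000 share passes to Greta's issue; Sorcha's €1,044,000 share passes to Sorcha's issue.
Greta's share (€1,044,000) is divided into 3 shares of €348,000: Quinn, Cassia, and Ximena each take €348,000.
Sorcha's share (€1,044,000) is divided into 3 shares of €348,000: Hollis, Verity, and Jakob each take €348,000.

Gemma: €883,000; Mateus: €1,044,000; Quinn: €348,000; Cassia: €348,000; Ximena: €348,000; Hollis: €348,000; Verity: €348,000; Jakob: €348,000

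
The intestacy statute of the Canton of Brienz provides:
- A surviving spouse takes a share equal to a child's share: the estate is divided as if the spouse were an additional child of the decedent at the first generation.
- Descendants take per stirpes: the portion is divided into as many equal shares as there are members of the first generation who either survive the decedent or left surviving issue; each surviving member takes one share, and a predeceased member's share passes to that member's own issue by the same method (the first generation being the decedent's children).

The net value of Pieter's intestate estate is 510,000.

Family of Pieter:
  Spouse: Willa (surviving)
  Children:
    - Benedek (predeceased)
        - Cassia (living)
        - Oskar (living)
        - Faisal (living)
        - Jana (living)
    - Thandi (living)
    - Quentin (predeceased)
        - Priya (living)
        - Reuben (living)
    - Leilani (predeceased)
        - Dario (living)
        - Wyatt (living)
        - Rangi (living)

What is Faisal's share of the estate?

Faisal receives 25,500.

The spouse counts as an additional share at the children's level, so there are 5 primary shares of 102,000. Willa takes one such share (102,000).
The children's combined portion (408,000) is divided into 4 shares of 102,000: Thandi takes 102,000; Benedek's 102,000 share passes to Benedek's issue; Quentin's 102,000 share passes to Quentin's issue; Leilani's 102,000 share passes to Leilani's issue.
Benedek's share (102,000) is divided into 4 shares of 25,500: Cassia, Oskar, Faisal, and Jana each take 25,500.
Quentin's share (102,000) is divided into 2 shares of 51,000: Priya and Reuben each take 51,000.
Leilani's share (102,000) is divided into 3 shares of 34,000: Dario, Wyatt, and Rangi each take 34,000.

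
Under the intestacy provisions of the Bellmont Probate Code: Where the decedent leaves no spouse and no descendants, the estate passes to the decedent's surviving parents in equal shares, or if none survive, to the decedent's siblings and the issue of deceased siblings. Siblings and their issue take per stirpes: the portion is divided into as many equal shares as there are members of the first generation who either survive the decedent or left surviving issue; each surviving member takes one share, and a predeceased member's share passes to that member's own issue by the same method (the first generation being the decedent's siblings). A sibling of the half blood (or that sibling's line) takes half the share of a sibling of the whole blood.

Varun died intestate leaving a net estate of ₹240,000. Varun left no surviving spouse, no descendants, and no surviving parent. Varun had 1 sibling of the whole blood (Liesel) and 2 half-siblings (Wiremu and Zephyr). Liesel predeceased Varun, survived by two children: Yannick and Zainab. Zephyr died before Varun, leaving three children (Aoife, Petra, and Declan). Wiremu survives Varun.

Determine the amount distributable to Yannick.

Yannick receives ₹60,000.

The entire ₹240,000 passes to the siblings and their issue.
Counting each half-blood sibling's line as half a unit, there are 2 units in ₹240,000, so one unit is ₹120,000. Whole-blood lines (Liesel) take ₹120,000 each; half-blood lines (Wiremu and Zephyr) take ₹60,000 each.
Liesel's share (₹120,000) is divided into 2 shares of ₹60,000: Yannick and Zainab each take ₹60,000.
Zephyr's share (₹60,000) is divided into 3 shares of ₹20,000: Aoife, Petra, and Declan each take ₹20,000.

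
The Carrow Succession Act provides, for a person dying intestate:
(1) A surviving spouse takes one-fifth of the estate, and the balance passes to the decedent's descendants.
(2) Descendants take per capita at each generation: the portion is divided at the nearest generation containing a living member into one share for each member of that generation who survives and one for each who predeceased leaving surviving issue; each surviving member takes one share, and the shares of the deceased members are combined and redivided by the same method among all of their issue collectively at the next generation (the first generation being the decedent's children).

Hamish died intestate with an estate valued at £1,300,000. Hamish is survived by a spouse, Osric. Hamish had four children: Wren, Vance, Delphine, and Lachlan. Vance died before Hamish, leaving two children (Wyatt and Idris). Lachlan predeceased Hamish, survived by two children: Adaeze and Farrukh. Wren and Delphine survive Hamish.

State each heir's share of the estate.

Osric: £260,000; Wren: £260,000; Wyatt: £130,000; Idris: £130,000; Delphine: £260,000; Adaeze: £130,000; Farrukh: £130,000

Osric takes one-fifth of £1,300,000 = £260,000. The remaining £1,040,000 passes to the descendants.
The descendants' portion (£1,040,000) is divided at the children's generation into 4 shares of £260,000. Wren and Delphine each take £260,000. The 2 shares of the deceased (Vance and Lachlan) are combined into a pool of £520,000.
That pool (£520,000) is divided at the grandchildren's generation equally among Wyatt, Idris, Adaeze, and Farrukh: £130,000 each.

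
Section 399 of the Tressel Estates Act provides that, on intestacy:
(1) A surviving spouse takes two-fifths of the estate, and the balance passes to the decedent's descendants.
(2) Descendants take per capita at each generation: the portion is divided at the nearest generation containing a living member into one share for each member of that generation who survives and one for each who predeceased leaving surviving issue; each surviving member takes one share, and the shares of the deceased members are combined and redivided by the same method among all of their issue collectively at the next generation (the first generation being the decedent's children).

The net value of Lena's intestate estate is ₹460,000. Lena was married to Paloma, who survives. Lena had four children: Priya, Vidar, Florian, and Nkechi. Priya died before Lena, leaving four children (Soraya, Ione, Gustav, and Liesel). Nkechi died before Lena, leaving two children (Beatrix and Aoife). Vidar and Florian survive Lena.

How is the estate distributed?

Paloma: ₹184,000; Soraya: ₹23,000; Ione: ₹23,000; Gustav: ₹23,000; Liesel: ₹23,000; Vidar: ₹69,000; Florian: ₹69,000; Beatrix: ₹23,000; Aoife: ₹23,000

Paloma takes two-fifths of ₹460,000 = ₹184,000. The remaining ₹276,000 passes to the descendants.
The descendants' portion (₹276,000) is divided at the children's generation into 4 shares of ₹69,000. Vidar and Florian each take ₹69,000. The 2 shares of the deceased (Priya and Nkechi) are combined into a pool of ₹138,000.
That pool (₹138,000) is divided at the grandchildren's generation equally among Soraya, Ione, Gustav, Liesel, Beatrix, and Aoife: ₹23,000 each.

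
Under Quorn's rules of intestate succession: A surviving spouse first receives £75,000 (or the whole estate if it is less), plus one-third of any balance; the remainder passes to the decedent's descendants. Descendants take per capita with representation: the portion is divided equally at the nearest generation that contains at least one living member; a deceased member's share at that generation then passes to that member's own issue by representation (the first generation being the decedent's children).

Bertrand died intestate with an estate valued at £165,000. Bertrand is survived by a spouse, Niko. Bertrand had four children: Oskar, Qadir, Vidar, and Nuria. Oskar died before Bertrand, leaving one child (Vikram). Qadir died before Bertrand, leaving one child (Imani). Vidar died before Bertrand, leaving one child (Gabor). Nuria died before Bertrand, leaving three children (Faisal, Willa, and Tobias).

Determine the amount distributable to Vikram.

Niko first takes £75,000, leaving a balance of £90,000. Niko then takes one-third of the balance (£30,000), for a total of £105,000. The remaining £60,000 passes to the descendants.
No child survives, so the initial division is made at the grandchildren's generation.
The descendants' portion (£60,000) is divided into 6 shares of £10,000: Vikram, Imani, Gabor, Faisal, Willa, and Tobias each take £10,000.

Vikram receives £10,000.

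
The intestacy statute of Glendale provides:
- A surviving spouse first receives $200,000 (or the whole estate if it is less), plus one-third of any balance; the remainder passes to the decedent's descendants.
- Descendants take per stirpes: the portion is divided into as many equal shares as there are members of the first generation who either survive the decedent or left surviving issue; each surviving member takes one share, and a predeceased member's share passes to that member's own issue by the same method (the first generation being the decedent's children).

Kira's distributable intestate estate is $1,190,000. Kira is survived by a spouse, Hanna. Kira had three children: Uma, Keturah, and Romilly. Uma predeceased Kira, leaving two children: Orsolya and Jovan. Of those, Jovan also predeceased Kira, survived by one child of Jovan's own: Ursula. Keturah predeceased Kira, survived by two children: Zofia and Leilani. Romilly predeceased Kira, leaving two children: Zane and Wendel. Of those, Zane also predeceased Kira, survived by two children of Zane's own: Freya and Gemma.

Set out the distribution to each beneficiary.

Hanna first takes $200,000, leaving a balance of $990,000. Hanna then takes one-third of the balance ($330,000), for a total of $530,000. The remaining $660,000 passes to the descendants.
The descendants' portion ($660,000) is divided into 3 shares of $220,000: Uma's $220,000 share passes to Uma's issue; Keturah's $220,000 share passes to Keturah's issue; Romilly's $220,000 share passes to Romilly's issue.
Uma's share ($220,000) is divided into 2 shares of $110,000: Orsolya takes $110,000; Jovan's $110,000 share passes to Jovan's issue.
Jovan's share ($110,000) passes entirely to Ursula.
Keturah's share ($220,000) is divided into 2 shares of $110,000: Zofia and Leilani each take $110,000.
Romilly's share ($220,000) is divided into 2 shares of $110,000: Wendel takes $110,000; Zane's $110,000 share passes to Zane's issue.
Zane's share ($110,000) is divided into 2 shares of $55,000: Freya and Gemma each take $55,000.

Hanna: $530,000; Orsolya: $110,000; Ursula: $110,000; Zofia: $110,000; Leilani: $110,000; Freya: $55,000; Gemma: $55,000; Wendel: $110,000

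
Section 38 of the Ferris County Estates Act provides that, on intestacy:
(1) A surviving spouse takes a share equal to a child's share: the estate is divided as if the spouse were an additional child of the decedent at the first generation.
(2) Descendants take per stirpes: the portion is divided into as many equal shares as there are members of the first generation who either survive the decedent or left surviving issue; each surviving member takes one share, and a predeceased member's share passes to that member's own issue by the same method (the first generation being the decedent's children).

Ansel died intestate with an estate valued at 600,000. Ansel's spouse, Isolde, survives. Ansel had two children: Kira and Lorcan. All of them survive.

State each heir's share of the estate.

Isolde: 200,000; Kira: 200,000; Lorcan: 200,000

The spouse counts as an additional share at the children's level, so there are 3 primary shares of 200,000. Isolde takes one such share (200,000).
The children's combined portion (400,000) is divided into 2 shares of 200,000: Kira and Lorcan each take 200,000.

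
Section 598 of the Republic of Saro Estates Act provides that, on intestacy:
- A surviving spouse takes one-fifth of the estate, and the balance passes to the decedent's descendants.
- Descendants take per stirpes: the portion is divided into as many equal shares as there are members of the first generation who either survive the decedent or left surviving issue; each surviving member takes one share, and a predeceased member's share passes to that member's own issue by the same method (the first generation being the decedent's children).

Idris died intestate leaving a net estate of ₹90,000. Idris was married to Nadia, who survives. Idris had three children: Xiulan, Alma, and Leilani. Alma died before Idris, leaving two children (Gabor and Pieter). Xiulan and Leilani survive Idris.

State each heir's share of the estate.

Nadia: ₹18,000; Xiulan: ₹24,000; Gabor: ₹12,000; Pieter: ₹12,000; Leilani: ₹24,000

Nadia takes one-fifth of ₹90,000 = ₹18,000. The remaining ₹72,000 passes to the descendants.
The descendants' portion (₹72,000) is divided into 3 shares of ₹24,000: Xiulan and Leilani each take ₹24,000; Alma's ₹24,000 share passes to Alma's issue.
Alma's share (₹24,000) is divided into 2 shares of ₹12,000: Gabor and Pieter each take ₹12,000.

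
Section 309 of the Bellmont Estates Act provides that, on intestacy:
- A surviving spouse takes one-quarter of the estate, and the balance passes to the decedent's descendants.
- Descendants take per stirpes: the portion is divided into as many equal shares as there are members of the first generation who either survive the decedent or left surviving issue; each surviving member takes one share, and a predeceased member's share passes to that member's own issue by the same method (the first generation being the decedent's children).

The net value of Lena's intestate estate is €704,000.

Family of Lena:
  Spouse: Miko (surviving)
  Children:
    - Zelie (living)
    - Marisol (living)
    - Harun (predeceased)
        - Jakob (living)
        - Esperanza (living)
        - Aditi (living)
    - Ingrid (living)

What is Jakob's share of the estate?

Miko takes one-quarter of €704,000 = €176,000. The remaining €528,000 passes to the descendants.
The descendants' portion (€528,000) is divided into 4 shares of €132,000: Zelie, Marisol, and Ingrid each take €132,000; Harun's €132,000 share passes to Harun's issue.
Harun's share (€132,000) is divided into 3 shares of €44,000: Jakob, Esperanza, and Aditi each take €44,000.

Jakob receives €44,000.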